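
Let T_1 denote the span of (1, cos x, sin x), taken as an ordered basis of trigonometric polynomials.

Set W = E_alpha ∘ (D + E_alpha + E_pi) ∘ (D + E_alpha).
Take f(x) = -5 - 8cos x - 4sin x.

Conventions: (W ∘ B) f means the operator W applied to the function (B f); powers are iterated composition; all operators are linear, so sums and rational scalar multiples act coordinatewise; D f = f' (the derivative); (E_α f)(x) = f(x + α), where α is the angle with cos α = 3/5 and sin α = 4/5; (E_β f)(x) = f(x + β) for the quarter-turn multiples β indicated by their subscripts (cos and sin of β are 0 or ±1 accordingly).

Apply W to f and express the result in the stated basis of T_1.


D f = -4cos x + 8sin x
E_alpha f = -5 - 8cos x + 4sin x
(D + E_alpha) f = -5 - 12cos x + 12sin x
D (D + E_alpha) f = 12cos x + 12sin x
E_alpha (D + E_alpha) f = -5 + (12/5)cos x + (84/5)sin x
E_pi (D + E_alpha) f = -5 + 12cos x - 12sin x
(D + E_alpha + E_pi) (D + E_alpha) f = -10 + (132/5)cos x + (84/5)sin x
E_alpha (D + E_alpha + E_pi) (D + E_alpha) f = -10 + (732/25)cos x - (276/25)sin x

the result is g(x) = -10 + (732/25)cos x - (276/25)sin x


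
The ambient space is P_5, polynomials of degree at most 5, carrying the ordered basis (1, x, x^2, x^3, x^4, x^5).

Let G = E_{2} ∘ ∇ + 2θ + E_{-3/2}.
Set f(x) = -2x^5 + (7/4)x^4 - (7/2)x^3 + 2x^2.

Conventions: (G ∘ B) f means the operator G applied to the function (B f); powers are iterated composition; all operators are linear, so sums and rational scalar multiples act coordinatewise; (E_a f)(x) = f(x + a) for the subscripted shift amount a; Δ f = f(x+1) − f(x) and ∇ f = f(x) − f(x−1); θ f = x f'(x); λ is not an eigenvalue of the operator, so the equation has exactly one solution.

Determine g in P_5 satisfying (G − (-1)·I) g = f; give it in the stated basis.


write g with unknown coordinates in the stated basis and equate coefficients in (G − (-1)·I) g = f
solving from the highest basis element down gives g = -(1/6)x^5 + (2/15)x^4 + (331/480)x^3 + (4681/5760)x^2 + (13643/11520)x - 28501/11520
check: G g = -(11/6)x^5 + (97/60)x^4 - (2011/480)x^3 + (6839/5760)x^2 - (13643/11520)x + 28501/11520
so G g − (-1)·g = -2x^5 + (7/4)x^4 - (7/2)x^3 + 2x^2 = f ✓

the image equals g(x) = -(1/6)x^5 + (2/15)x^4 + (331/480)x^3 + (4681/5760)x^2 + (13643/11520)x - 28501/11520


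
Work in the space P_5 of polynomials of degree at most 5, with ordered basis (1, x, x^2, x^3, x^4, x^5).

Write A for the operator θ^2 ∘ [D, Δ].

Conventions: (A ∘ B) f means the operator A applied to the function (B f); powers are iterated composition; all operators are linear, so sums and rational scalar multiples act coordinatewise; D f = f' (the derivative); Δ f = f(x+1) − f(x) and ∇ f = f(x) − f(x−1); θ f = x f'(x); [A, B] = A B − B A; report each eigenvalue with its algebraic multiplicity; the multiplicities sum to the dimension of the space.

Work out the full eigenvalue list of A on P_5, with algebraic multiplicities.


λ = 0 (multiplicity 6)

image of 1: 0
image of x: 0
image of x^2: 0
image of x^3: 0
image of x^4: 0
image of x^5: 0
the matrix is upper triangular; its diagonal is (0, 0, 0, 0, 0, 0)
for a triangular matrix the eigenvalues are the diagonal entries, with algebraic multiplicity their repetition count


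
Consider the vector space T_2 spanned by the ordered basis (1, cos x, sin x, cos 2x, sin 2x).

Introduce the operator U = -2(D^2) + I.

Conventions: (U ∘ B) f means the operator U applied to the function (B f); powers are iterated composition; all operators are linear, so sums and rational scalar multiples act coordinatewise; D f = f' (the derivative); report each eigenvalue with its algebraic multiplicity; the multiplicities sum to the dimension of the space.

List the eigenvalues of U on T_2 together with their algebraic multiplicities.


λ = 1 (multiplicity 1), λ = 3 (multiplicity 2), λ = 9 (multiplicity 2)

image of 1: 1
image of cos x: 3cos x
image of sin x: 3sin x
image of cos 2x: 9cos 2x
image of sin 2x: 9sin 2x
the matrix is diagonal; its diagonal is (1, 3, 3, 9, 9)
for a triangular matrix the eigenvalues are the diagonal entries, with algebraic multiplicity their repetition count


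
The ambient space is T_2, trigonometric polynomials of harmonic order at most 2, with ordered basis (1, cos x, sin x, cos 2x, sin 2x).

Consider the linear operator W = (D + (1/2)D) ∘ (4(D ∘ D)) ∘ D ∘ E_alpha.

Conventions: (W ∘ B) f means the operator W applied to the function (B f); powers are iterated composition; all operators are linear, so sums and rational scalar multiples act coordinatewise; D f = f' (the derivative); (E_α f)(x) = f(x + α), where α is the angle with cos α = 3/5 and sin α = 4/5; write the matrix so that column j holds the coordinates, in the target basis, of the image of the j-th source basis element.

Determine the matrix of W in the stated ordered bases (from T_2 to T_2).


the matrix is [[0, 0, 0, 0, 0]; [0, 18/5, 24/5, 0, 0]; [0, -24/5, 18/5, 0, 0]; [0, 0, 0, -672/25, 2304/25]; [0, 0, 0, -2304/25, -672/25]] (rows listed top to bottom)

image of 1: 0
image of cos x: (18/5)cos x - (24/5)sin x
image of sin x: (24/5)cos x + (18/5)sin x
image of cos 2x: -(672/25)cos 2x - (2304/25)sin 2x
image of sin 2x: (2304/25)cos 2x - (672/25)sin 2x
each image's coordinates form column j of the matrix


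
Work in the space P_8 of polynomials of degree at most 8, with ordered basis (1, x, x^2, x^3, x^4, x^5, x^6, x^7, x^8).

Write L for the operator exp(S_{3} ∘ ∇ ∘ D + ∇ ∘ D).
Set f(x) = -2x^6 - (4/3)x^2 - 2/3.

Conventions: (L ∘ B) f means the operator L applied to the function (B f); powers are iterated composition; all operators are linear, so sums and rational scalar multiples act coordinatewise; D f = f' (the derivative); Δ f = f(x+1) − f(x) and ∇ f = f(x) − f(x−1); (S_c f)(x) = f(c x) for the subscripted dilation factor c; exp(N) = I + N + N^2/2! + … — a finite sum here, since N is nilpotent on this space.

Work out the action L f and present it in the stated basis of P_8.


the image equals g(x) = -2x^6 - 4920x^4 + 3360x^3 - (889204/3)x^2 + 158640x - 425790

order-1 term: -4920x^4 + 3360x^3 - 1200x^2 + 240x - 88/3
order-2 term: -295200x^2 + 158400x - 32160
order-3 term: -393600
the series for exp(S_{3} ∘ ∇ ∘ D + ∇ ∘ D) f terminates at order 3
exp(S_{3} ∘ ∇ ∘ D + ∇ ∘ D) f = -2x^6 - 4920x^4 + 3360x^3 - (889204/3)x^2 + 158640x - 425790


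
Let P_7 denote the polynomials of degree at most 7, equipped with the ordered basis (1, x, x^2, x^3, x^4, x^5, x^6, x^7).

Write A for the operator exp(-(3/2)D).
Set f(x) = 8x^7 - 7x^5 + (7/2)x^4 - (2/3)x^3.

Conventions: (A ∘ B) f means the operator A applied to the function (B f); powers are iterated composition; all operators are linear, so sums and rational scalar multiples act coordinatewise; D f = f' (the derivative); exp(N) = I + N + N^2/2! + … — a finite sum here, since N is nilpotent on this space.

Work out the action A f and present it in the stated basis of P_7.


order-1 term: -84x^6 + (105/2)x^4 - 21x^3 + 3x^2
order-2 term: 378x^5 - (315/2)x^3 + (189/4)x^2 - (9/2)x
order-3 term: -945x^4 + (945/4)x^2 - (189/4)x + 9/4
order-4 term: (2835/2)x^3 - (2835/16)x + 567/32
order-5 term: -(5103/4)x^2 + 1701/32
order-6 term: (5103/8)x
order-7 term: -2187/16
the series for exp(-(3/2)D) f terminates at order 7
exp(-(3/2)D) f = 8x^7 - 84x^6 + 371x^5 - 889x^4 + (3715/3)x^3 - (3957/4)x^2 + (6543/16)x - 1017/16

the result is g(x) = 8x^7 - 84x^6 + 371x^5 - 889x^4 + (3715/3)x^3 - (3957/4)x^2 + (6543/16)x - 1017/16


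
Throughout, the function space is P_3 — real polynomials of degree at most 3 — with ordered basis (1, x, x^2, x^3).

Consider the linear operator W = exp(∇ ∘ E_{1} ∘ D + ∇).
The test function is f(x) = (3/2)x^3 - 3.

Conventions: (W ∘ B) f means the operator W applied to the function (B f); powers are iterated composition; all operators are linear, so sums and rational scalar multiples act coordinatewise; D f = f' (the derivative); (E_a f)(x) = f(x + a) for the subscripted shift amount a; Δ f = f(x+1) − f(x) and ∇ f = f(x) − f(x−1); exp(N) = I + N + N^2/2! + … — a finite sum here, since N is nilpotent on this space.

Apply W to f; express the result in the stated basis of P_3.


the result is g(x) = (3/2)x^3 + (9/2)x^2 + 9x + 9

order-1 term: (9/2)x^2 + (9/2)x + 6
order-2 term: (9/2)x + 9/2
order-3 term: 3/2
the series for exp(∇ ∘ E_{1} ∘ D + ∇) f terminates at order 3
exp(∇ ∘ E_{1} ∘ D + ∇) f = (3/2)x^3 + (9/2)x^2 + 9x + 9


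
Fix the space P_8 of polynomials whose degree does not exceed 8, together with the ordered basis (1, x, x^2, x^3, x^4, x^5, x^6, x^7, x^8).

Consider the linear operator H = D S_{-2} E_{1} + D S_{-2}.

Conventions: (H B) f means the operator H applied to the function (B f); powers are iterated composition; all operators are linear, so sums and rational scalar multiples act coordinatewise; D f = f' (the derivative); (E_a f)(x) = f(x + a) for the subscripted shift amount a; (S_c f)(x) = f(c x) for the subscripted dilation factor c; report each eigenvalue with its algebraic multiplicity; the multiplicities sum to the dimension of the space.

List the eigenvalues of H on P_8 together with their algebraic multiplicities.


λ = 0 (multiplicity 9)

image of 1: 0
image of x: -4
image of x^2: 16x - 4
image of x^3: -48x^2 + 24x - 6
image of x^4: 128x^3 - 96x^2 + 48x - 8
image of x^5: -320x^4 + 320x^3 - 240x^2 + 80x - 10
image of x^6: 768x^5 - 960x^4 + 960x^3 - 480x^2 + 120x - 12
image of x^7: -1792x^6 + 2688x^5 - 3360x^4 + 2240x^3 - 840x^2 + 168x - 14
image of x^8: 4096x^7 - 7168x^6 + 10752x^5 - 8960x^4 + 4480x^3 - 1344x^2 + 224x - 16
the matrix is upper triangular; its diagonal is (0, 0, 0, 0, 0, 0, 0, 0, 0)
for a triangular matrix the eigenvalues are the diagonal entries, with algebraic multiplicity their repetition count


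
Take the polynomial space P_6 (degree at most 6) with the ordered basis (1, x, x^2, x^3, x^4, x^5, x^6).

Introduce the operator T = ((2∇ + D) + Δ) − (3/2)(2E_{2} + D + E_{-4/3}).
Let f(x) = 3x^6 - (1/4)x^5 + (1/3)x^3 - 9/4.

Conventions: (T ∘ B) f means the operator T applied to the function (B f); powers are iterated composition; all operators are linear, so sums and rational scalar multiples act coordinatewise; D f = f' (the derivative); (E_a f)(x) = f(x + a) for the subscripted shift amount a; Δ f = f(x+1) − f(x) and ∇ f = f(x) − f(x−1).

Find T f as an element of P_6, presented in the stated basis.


g(x) = -(27/2)x^6 - (207/8)x^5 - (5625/8)x^4 - 1009x^3 - (21386/9)x^2 - (162941/108)x - 374741/648

∇ f = 18x^5 - (185/4)x^4 + (125/2)x^3 - (93/2)x^2 + (73/4)x - 35/12
(2∇) f = 36x^5 - (185/2)x^4 + 125x^3 - 93x^2 + (73/2)x - 35/6
D f = 18x^5 - (5/4)x^4 + x^2
(2∇ + D) f = 54x^5 - (375/4)x^4 + 125x^3 - 92x^2 + (73/2)x - 35/6
Δ f = 18x^5 + (175/4)x^4 + (115/2)x^3 + (87/2)x^2 + (71/4)x + 37/12
((2∇ + D) + Δ) f = 72x^5 - 50x^4 + (365/2)x^3 - (97/2)x^2 + (217/4)x - 11/4
E_{2} f = 3x^6 + (143/4)x^5 + (355/2)x^4 + (1411/3)x^3 + 702x^2 + 560x + 2213/12
(2E_{2}) f = 6x^6 + (143/2)x^5 + 355x^4 + (2822/3)x^3 + 1404x^2 + 1120x + 2213/6
D f = 18x^5 - (5/4)x^4 + x^2
E_{-4/3} f = 3x^6 - (97/4)x^5 + (245/3)x^4 - (439/3)x^3 + (3964/27)x^2 - (6320/81)x + 14453/972
(2E_{2} + D + E_{-4/3}) f = 9x^6 + (261/4)x^5 + (5225/12)x^4 + (2383/3)x^3 + (41899/27)x^2 + (84400/81)x + 372959/972
(-(3/2)(2E_{2} + D + E_{-4/3})) f = -(27/2)x^6 - (783/8)x^5 - (5225/8)x^4 - (2383/2)x^3 - (41899/18)x^2 - (42200/27)x - 372959/648
(((2∇ + D) + Δ) − (3/2)(2E_{2} + D + E_{-4/3})) f = -(27/2)x^6 - (207/8)x^5 - (5625/8)x^4 - 1009x^3 - (21386/9)x^2 - (162941/108)x - 374741/648


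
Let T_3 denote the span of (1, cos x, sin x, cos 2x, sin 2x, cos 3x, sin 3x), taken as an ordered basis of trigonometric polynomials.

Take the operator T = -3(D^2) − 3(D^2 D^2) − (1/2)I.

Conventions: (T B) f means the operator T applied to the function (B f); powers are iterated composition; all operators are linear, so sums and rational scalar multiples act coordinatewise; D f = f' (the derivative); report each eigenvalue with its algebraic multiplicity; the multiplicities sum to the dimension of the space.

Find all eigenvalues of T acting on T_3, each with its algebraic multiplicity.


image of 1: -1/2
image of cos x: -(1/2)cos x
image of sin x: -(1/2)sin x
image of cos 2x: -(73/2)cos 2x
image of sin 2x: -(73/2)sin 2x
image of cos 3x: -(433/2)cos 3x
image of sin 3x: -(433/2)sin 3x
the matrix is diagonal; its diagonal is (-1/2, -1/2, -1/2, -73/2, -73/2, -433/2, -433/2)
for a triangular matrix the eigenvalues are the diagonal entries, with algebraic multiplicity their repetition count

λ = -433/2 (multiplicity 2), λ = -73/2 (multiplicity 2), λ = -1/2 (multiplicity 3)


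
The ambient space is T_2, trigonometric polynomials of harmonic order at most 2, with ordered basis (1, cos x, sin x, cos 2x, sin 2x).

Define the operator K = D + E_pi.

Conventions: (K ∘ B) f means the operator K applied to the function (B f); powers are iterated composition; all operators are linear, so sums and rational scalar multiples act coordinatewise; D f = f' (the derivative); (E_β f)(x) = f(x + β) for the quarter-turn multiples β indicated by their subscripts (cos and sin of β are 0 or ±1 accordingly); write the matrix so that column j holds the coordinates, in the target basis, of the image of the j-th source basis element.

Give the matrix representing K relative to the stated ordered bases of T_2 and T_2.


image of 1: 1
image of cos x: -cos x - sin x
image of sin x: cos x - sin x
image of cos 2x: cos 2x - 2sin 2x
image of sin 2x: 2cos 2x + sin 2x
each image's coordinates form column j of the matrix

the matrix is [[1, 0, 0, 0, 0]; [0, -1, 1, 0, 0]; [0, -1, -1, 0, 0]; [0, 0, 0, 1, 2]; [0, 0, 0, -2, 1]] (rows listed top to bottom)


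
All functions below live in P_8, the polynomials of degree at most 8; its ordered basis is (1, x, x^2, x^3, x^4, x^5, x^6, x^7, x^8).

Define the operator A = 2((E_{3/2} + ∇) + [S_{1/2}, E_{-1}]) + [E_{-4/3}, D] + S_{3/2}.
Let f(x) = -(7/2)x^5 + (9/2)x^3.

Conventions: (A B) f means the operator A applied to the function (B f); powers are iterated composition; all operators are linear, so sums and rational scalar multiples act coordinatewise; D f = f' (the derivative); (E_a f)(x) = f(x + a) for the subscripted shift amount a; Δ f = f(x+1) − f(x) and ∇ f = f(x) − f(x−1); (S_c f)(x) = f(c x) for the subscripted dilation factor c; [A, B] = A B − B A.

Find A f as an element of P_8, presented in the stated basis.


the image equals g(x) = -(2149/64)x^5 - (2765/32)x^4 - (559/8)x^3 - (3629/16)x^2 - (3671/32)x - 175/8

E_{3/2} f = -(7/2)x^5 - (105/4)x^4 - (297/4)x^3 - (783/8)x^2 - (1863/32)x - 729/64
∇ f = -(35/2)x^4 + 35x^3 - (43/2)x^2 + 4x + 1
(E_{3/2} + ∇) f = -(7/2)x^5 - (175/4)x^4 - (157/4)x^3 - (955/8)x^2 - (1735/32)x - 665/64
E_{-1} f = -(7/2)x^5 + (35/2)x^4 - (61/2)x^3 + (43/2)x^2 - 4x - 1
S_{1/2} E_{-1} f = -(7/64)x^5 + (35/32)x^4 - (61/16)x^3 + (43/8)x^2 - 2x - 1
S_{1/2} f = -(7/64)x^5 + (9/16)x^3
E_{-1} S_{1/2} f = -(7/64)x^5 + (35/64)x^4 - (17/32)x^3 - (19/32)x^2 + (73/64)x - 29/64
[S_{1/2}, E_{-1}] f = (35/64)x^4 - (105/32)x^3 + (191/32)x^2 - (201/64)x - 35/64
((E_{3/2} + ∇) + [S_{1/2}, E_{-1}]) f = -(7/2)x^5 - (2765/64)x^4 - (1361/32)x^3 - (3629/32)x^2 - (3671/64)x - 175/16
(2((E_{3/2} + ∇) + [S_{1/2}, E_{-1}])) f = -7x^5 - (2765/32)x^4 - (1361/16)x^3 - (3629/16)x^2 - (3671/32)x - 175/8
D f = -(35/2)x^4 + (27/2)x^2
E_{-4/3} D f = -(35/2)x^4 + (280/3)x^3 - (1039/6)x^2 + (3508/27)x - 2536/81
E_{-4/3} f = -(7/2)x^5 + (70/3)x^4 - (1039/18)x^3 + (1754/27)x^2 - (2536/81)x + 992/243
D E_{-4/3} f = -(35/2)x^4 + (280/3)x^3 - (1039/6)x^2 + (3508/27)x - 2536/81
[E_{-4/3}, D] f = 0
S_{3/2} f = -(1701/64)x^5 + (243/16)x^3
(2((E_{3/2} + ∇) + [S_{1/2}, E_{-1}]) + [E_{-4/3}, D] + S_{3/2}) f = -(2149/64)x^5 - (2765/32)x^4 - (559/8)x^3 - (3629/16)x^2 - (3671/32)x - 175/8


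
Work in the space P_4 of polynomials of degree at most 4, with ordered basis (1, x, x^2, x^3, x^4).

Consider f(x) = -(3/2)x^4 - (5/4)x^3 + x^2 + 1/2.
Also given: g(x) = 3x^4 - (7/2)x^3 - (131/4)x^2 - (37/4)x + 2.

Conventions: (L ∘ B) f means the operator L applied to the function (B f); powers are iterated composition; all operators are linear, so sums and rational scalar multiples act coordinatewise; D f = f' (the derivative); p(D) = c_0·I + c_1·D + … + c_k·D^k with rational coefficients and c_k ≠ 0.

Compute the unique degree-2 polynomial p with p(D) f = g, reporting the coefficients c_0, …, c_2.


D^0 f = -(3/2)x^4 - (5/4)x^3 + x^2 + 1/2
D^1 f = -6x^3 - (15/4)x^2 + 2x
D^2 f = -18x^2 - (15/2)x + 2
matching coefficients of g against c_0 f + c_1 Df + … from the top degree down determines the c_i
solution: c_0 = -2, c_1 = 1, c_2 = 3/2

p(D) = -2·I + D + (3/2)·D^2, i.e. c_0 = -2, c_1 = 1, c_2 = 3/2


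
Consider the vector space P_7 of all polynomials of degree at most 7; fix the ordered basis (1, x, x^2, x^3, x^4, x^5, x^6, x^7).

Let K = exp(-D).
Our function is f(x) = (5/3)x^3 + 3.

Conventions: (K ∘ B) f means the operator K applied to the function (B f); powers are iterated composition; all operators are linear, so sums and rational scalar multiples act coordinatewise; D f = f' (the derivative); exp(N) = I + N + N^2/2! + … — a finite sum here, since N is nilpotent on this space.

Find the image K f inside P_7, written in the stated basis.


order-1 term: -5x^2
order-2 term: 5x
order-3 term: -5/3
the series for exp(-D) f terminates at order 3
exp(-D) f = (5/3)x^3 - 5x^2 + 5x + 4/3

g(x) = (5/3)x^3 - 5x^2 + 5x + 4/3


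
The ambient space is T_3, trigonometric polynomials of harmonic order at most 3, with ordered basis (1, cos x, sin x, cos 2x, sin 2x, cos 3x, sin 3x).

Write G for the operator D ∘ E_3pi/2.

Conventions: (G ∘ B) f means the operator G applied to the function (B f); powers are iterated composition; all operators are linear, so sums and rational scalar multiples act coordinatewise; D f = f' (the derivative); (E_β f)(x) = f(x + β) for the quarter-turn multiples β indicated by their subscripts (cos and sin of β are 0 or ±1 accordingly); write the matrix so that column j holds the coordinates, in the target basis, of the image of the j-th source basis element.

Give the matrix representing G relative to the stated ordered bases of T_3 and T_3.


image of 1: 0
image of cos x: cos x
image of sin x: sin x
image of cos 2x: 2sin 2x
image of sin 2x: -2cos 2x
image of cos 3x: -3cos 3x
image of sin 3x: -3sin 3x
each image's coordinates form column j of the matrix

the matrix is [[0, 0, 0, 0, 0, 0, 0]; [0, 1, 0, 0, 0, 0, 0]; [0, 0, 1, 0, 0, 0, 0]; [0, 0, 0, 0, -2, 0, 0]; [0, 0, 0, 2, 0, 0, 0]; [0, 0, 0, 0, 0, -3, 0]; [0, 0, 0, 0, 0, 0, -3]] (rows listed top to bottom)


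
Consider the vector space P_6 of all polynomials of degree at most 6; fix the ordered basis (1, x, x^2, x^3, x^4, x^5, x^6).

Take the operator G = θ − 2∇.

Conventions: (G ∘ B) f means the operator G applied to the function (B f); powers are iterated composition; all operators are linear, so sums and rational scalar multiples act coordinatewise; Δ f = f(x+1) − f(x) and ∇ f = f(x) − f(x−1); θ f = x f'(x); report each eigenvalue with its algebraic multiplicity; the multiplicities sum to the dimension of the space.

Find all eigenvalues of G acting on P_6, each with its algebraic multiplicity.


λ = 0 (multiplicity 1), λ = 1 (multiplicity 1), λ = 2 (multiplicity 1), λ = 3 (multiplicity 1), λ = 4 (multiplicity 1), λ = 5 (multiplicity 1), λ = 6 (multiplicity 1)

image of 1: 0
image of x: x - 2
image of x^2: 2x^2 - 4x + 2
image of x^3: 3x^3 - 6x^2 + 6x - 2
image of x^4: 4x^4 - 8x^3 + 12x^2 - 8x + 2
image of x^5: 5x^5 - 10x^4 + 20x^3 - 20x^2 + 10x - 2
image of x^6: 6x^6 - 12x^5 + 30x^4 - 40x^3 + 30x^2 - 12x + 2
the matrix is upper triangular; its diagonal is (0, 1, 2, 3, 4, 5, 6)
for a triangular matrix the eigenvalues are the diagonal entries, with algebraic multiplicity their repetition count


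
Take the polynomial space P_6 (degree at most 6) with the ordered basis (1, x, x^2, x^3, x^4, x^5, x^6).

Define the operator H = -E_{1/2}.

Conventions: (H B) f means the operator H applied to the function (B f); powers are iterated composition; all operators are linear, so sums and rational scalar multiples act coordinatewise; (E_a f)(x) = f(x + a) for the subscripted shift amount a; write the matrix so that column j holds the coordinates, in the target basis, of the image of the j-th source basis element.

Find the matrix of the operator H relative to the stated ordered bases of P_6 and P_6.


the matrix is [[-1, -1/2, -1/4, -1/8, -1/16, -1/32, -1/64]; [0, -1, -1, -3/4, -1/2, -5/16, -3/16]; [0, 0, -1, -3/2, -3/2, -5/4, -15/16]; [0, 0, 0, -1, -2, -5/2, -5/2]; [0, 0, 0, 0, -1, -5/2, -15/4]; [0, 0, 0, 0, 0, -1, -3]; [0, 0, 0, 0, 0, 0, -1]] (rows listed top to bottom)

image of 1: -1
image of x: -x - 1/2
image of x^2: -x^2 - x - 1/4
image of x^3: -x^3 - (3/2)x^2 - (3/4)x - 1/8
image of x^4: -x^4 - 2x^3 - (3/2)x^2 - (1/2)x - 1/16
image of x^5: -x^5 - (5/2)x^4 - (5/2)x^3 - (5/4)x^2 - (5/16)x - 1/32
image of x^6: -x^6 - 3x^5 - (15/4)x^4 - (5/2)x^3 - (15/16)x^2 - (3/16)x - 1/64
each image's coordinates form column j of the matrix


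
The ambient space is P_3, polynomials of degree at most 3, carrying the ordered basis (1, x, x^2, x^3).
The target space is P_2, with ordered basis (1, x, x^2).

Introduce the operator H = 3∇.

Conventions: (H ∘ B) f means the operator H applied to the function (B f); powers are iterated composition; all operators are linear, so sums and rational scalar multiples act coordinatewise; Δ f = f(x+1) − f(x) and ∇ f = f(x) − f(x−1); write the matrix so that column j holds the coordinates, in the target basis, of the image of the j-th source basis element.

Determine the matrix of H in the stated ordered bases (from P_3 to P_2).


image of 1: 0
image of x: 3
image of x^2: 6x - 3
image of x^3: 9x^2 - 9x + 3
each image's coordinates form column j of the matrix

the matrix is [[0, 3, -3, 3]; [0, 0, 6, -9]; [0, 0, 0, 9]] (rows listed top to bottom)


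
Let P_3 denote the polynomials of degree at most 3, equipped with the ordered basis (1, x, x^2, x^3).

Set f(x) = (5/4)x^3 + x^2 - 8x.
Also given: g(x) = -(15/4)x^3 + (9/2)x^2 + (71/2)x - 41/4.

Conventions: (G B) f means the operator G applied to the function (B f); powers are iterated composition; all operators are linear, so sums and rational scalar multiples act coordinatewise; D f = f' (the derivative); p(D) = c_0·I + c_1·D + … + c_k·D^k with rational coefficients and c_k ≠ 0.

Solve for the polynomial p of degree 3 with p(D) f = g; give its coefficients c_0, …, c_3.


D^0 f = (5/4)x^3 + x^2 - 8x
D^1 f = (15/4)x^2 + 2x - 8
D^2 f = (15/2)x + 2
D^3 f = 15/2
matching coefficients of g against c_0 f + c_1 Df + … from the top degree down determines the c_i
solution: c_0 = -3, c_1 = 2, c_2 = 1, c_3 = 1/2

p(D) = -3·I + 2·D + D^2 + (1/2)·D^3, i.e. c_0 = -3, c_1 = 2, c_2 = 1, c_3 = 1/2


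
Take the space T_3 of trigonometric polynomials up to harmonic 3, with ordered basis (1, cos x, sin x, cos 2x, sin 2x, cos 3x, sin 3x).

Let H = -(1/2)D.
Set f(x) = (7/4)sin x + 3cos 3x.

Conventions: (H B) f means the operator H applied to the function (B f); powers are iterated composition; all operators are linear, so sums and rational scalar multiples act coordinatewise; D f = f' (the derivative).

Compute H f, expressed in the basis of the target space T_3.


the result is g(x) = -(7/8)cos x + (9/2)sin 3x

D f = (7/4)cos x - 9sin 3x
(-(1/2)D) f = -(7/8)cos x + (9/2)sin 3x


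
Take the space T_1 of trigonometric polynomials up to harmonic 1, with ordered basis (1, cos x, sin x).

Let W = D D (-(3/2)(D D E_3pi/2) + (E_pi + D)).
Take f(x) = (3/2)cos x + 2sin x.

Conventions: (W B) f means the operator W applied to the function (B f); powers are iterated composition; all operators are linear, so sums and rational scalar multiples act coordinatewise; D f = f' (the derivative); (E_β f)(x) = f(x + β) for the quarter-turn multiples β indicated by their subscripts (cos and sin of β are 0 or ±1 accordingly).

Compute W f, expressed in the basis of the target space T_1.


g(x) = (5/2)cos x + (5/4)sin x

E_3pi/2 f = -2cos x + (3/2)sin x
D E_3pi/2 f = (3/2)cos x + 2sin x
D D E_3pi/2 f = 2cos x - (3/2)sin x
(-(3/2)(D D E_3pi/2)) f = -3cos x + (9/4)sin x
E_pi f = -(3/2)cos x - 2sin x
D f = 2cos x - (3/2)sin x
(E_pi + D) f = (1/2)cos x - (7/2)sin x
(-(3/2)(D D E_3pi/2) + (E_pi + D)) f = -(5/2)cos x - (5/4)sin x
D (-(3/2)(D D E_3pi/2) + (E_pi + D)) f = -(5/4)cos x + (5/2)sin x
D D (-(3/2)(D D E_3pi/2) + (E_pi + D)) f = (5/2)cos x + (5/4)sin x


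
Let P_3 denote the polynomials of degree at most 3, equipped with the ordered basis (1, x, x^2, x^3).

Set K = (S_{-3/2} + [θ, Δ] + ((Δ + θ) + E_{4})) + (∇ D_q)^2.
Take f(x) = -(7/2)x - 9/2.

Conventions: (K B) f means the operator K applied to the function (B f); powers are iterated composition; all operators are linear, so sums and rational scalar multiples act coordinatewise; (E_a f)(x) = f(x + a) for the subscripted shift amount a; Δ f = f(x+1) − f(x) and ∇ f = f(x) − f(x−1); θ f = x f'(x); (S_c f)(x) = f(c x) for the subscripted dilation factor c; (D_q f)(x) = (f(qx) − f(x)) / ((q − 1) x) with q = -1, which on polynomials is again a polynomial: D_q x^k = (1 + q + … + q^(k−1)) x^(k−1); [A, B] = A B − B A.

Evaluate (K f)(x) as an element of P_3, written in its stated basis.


the image equals g(x) = -(7/4)x - 23

S_{-3/2} f = (21/4)x - 9/2
Δ f = -7/2
θ Δ f = 0
θ f = -(7/2)x
Δ θ f = -7/2
[θ, Δ] f = 7/2
Δ f = -7/2
θ f = -(7/2)x
(Δ + θ) f = -(7/2)x - 7/2
E_{4} f = -(7/2)x - 37/2
((Δ + θ) + E_{4}) f = -7x - 22
(S_{-3/2} + [θ, Δ] + ((Δ + θ) + E_{4})) f = -(7/4)x - 23
D_q f = -7/2
∇ D_q f = 0
D_q (∇ D_q) f = 0
∇ D_q (∇ D_q) f = 0
((S_{-3/2} + [θ, Δ] + ((Δ + θ) + E_{4})) + (∇ D_q)^2) f = -(7/4)x - 23


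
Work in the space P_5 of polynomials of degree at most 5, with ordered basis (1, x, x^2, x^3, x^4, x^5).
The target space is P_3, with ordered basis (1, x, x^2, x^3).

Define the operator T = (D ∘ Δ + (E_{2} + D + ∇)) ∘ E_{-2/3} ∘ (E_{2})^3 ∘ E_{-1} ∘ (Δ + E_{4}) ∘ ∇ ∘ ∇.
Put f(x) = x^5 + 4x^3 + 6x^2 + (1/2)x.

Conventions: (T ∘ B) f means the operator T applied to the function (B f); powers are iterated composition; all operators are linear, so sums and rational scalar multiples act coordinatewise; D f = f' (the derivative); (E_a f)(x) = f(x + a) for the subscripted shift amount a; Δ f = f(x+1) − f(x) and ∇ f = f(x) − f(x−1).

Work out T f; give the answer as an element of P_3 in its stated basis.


g(x) = 20x^3 + 740x^2 + (24062/3)x + 720686/27

∇ f = 5x^4 - 10x^3 + 22x^2 - 5x - 1/2
∇ ∇ f = 20x^3 - 60x^2 + 94x - 42
Δ (∇ ∘ ∇) f = 60x^2 - 60x + 54
E_{4} (∇ ∘ ∇) f = 20x^3 + 180x^2 + 574x + 654
(Δ + E_{4}) (∇ ∘ ∇) f = 20x^3 + 240x^2 + 514x + 708
E_{-1} (Δ + E_{4}) (∇ ∘ ∇) f = 20x^3 + 180x^2 + 94x + 414
E_{2} (E_{-1} ∘ (Δ + E_{4}) ∘ ∇ ∘ ∇) f = 20x^3 + 300x^2 + 1054x + 1482
E_{2} E_{2} (E_{-1} ∘ (Δ + E_{4}) ∘ ∇ ∘ ∇) f = 20x^3 + 420x^2 + 2494x + 4950
E_{2} E_{2} E_{2} (E_{-1} ∘ (Δ + E_{4}) ∘ ∇ ∘ ∇) f = 20x^3 + 540x^2 + 4414x + 11778
E_{-2/3} (E_{2})^3 (E_{-1} ∘ (Δ + E_{4}) ∘ ∇ ∘ ∇) f = 20x^3 + 500x^2 + (11162/3)x + 244874/27
Δ (E_{-2/3} ∘ (E_{2})^3) (E_{-1} ∘ (Δ + E_{4}) ∘ ∇ ∘ ∇) f = 60x^2 + 1060x + 12722/3
D Δ (E_{-2/3} ∘ (E_{2})^3) (E_{-1} ∘ (Δ + E_{4}) ∘ ∇ ∘ ∇) f = 120x + 1060
E_{2} (E_{-2/3} ∘ (E_{2})^3) (E_{-1} ∘ (Δ + E_{4}) ∘ ∇ ∘ ∇) f = 20x^3 + 620x^2 + (17882/3)x + 504110/27
D (E_{-2/3} ∘ (E_{2})^3) (E_{-1} ∘ (Δ + E_{4}) ∘ ∇ ∘ ∇) f = 60x^2 + 1000x + 11162/3
∇ (E_{-2/3} ∘ (E_{2})^3) (E_{-1} ∘ (Δ + E_{4}) ∘ ∇ ∘ ∇) f = 60x^2 + 940x + 9722/3
(E_{2} + D + ∇) (E_{-2/3} ∘ (E_{2})^3) (E_{-1} ∘ (Δ + E_{4}) ∘ ∇ ∘ ∇) f = 20x^3 + 740x^2 + (23702/3)x + 692066/27
(D ∘ Δ + (E_{2} + D + ∇)) (E_{-2/3} ∘ (E_{2})^3) (E_{-1} ∘ (Δ + E_{4}) ∘ ∇ ∘ ∇) f = 20x^3 + 740x^2 + (24062/3)x + 720686/27


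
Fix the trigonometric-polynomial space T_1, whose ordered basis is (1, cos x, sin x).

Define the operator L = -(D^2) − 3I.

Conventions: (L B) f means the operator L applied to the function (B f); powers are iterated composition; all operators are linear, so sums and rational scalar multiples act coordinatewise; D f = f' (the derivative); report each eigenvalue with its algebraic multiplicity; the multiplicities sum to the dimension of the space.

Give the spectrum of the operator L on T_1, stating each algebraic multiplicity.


image of 1: -3
image of cos x: -2cos x
image of sin x: -2sin x
the matrix is diagonal; its diagonal is (-3, -2, -2)
for a triangular matrix the eigenvalues are the diagonal entries, with algebraic multiplicity their repetition count

λ = -3 (multiplicity 1), λ = -2 (multiplicity 2)


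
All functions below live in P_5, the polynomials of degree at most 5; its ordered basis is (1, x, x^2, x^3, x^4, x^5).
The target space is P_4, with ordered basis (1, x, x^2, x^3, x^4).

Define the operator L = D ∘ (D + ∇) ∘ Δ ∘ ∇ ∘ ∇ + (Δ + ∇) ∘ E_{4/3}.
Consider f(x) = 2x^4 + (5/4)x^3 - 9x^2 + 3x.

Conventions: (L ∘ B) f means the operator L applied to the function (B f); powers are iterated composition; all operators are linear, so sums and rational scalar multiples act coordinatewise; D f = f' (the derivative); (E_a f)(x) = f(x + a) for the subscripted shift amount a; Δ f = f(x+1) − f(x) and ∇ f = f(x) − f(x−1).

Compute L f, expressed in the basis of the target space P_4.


∇ f = 8x^3 - (33/4)x^2 - (55/4)x + 45/4
∇ ∇ f = 24x^2 - (81/2)x + 5/2
Δ ∇ ∇ f = 48x - 33/2
D (Δ ∘ ∇ ∘ ∇) f = 48
∇ (Δ ∘ ∇ ∘ ∇) f = 48
(D + ∇) (Δ ∘ ∇ ∘ ∇) f = 96
D (D + ∇) (Δ ∘ ∇ ∘ ∇) f = 0
E_{4/3} f = 2x^4 + (143/12)x^3 + (52/3)x^2 + (125/27)x - 220/81
Δ E_{4/3} f = 8x^3 + (191/4)x^2 + (941/12)x + 3875/108
∇ E_{4/3} f = 8x^3 + (95/4)x^2 + (83/12)x - 301/108
(Δ + ∇) E_{4/3} f = 16x^3 + (143/2)x^2 + (256/3)x + 1787/54
(D ∘ (D + ∇) ∘ Δ ∘ ∇ ∘ ∇ + (Δ + ∇) ∘ E_{4/3}) f = 16x^3 + (143/2)x^2 + (256/3)x + 1787/54

g(x) = 16x^3 + (143/2)x^2 + (256/3)x + 1787/54


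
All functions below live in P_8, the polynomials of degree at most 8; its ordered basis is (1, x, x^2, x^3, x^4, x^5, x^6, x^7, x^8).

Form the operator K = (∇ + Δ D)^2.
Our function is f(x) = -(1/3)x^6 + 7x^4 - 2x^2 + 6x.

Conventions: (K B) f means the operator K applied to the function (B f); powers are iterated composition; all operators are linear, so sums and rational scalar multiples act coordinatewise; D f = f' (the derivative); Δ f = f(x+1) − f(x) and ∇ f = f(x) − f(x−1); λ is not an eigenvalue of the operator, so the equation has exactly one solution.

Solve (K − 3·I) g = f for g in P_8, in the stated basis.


the result is g(x) = (1/9)x^6 - (11/9)x^4 + (40/9)x^3 + (152/9)x^2 + (194/9)x + 608/27

write g with unknown coordinates in the stated basis and equate coefficients in (K − 3·I) g = f
solving from the highest basis element down gives g = (1/9)x^6 - (11/9)x^4 + (40/9)x^3 + (152/9)x^2 + (194/9)x + 608/27
check: K g = (10/3)x^4 + (40/3)x^3 + (146/3)x^2 + (212/3)x + 608/9
so K g − 3·g = -(1/3)x^6 + 7x^4 - 2x^2 + 6x = f ✓


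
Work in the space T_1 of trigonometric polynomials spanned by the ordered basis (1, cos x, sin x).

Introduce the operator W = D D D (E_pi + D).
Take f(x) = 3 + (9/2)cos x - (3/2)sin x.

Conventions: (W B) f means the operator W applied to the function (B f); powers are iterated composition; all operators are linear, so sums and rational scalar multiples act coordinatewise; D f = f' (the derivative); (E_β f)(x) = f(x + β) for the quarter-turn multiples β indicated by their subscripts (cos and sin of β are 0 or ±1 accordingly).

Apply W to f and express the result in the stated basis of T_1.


E_pi f = 3 - (9/2)cos x + (3/2)sin x
D f = -(3/2)cos x - (9/2)sin x
(E_pi + D) f = 3 - 6cos x - 3sin x
D (E_pi + D) f = -3cos x + 6sin x
D D (E_pi + D) f = 6cos x + 3sin x
D D D (E_pi + D) f = 3cos x - 6sin x

the result is g(x) = 3cos x - 6sin x


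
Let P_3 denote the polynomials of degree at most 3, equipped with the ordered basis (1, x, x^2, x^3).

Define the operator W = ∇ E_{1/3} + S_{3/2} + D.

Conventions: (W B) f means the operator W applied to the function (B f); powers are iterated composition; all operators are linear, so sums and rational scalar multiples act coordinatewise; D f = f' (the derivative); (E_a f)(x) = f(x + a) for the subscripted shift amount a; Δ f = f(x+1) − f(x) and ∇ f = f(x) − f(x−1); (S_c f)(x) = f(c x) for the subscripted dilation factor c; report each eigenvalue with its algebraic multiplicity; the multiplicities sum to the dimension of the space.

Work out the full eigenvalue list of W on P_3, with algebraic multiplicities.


λ = 1 (multiplicity 1), λ = 3/2 (multiplicity 1), λ = 9/4 (multiplicity 1), λ = 27/8 (multiplicity 1)

image of 1: 1
image of x: (3/2)x + 2
image of x^2: (9/4)x^2 + 4x - 1/3
image of x^3: (27/8)x^3 + 6x^2 - x + 1/3
the matrix is upper triangular; its diagonal is (1, 3/2, 9/4, 27/8)
for a triangular matrix the eigenvalues are the diagonal entries, with algebraic multiplicity their repetition count


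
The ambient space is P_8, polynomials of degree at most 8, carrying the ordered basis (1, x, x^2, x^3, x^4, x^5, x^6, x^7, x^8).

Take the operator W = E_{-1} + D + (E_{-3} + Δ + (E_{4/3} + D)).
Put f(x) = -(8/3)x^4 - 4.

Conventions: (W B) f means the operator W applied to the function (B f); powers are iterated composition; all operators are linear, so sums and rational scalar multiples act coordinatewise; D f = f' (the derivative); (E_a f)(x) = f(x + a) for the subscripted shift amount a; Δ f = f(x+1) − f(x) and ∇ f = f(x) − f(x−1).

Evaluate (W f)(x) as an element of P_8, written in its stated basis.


g(x) = -8x^4 - (32/9)x^3 - (1840/9)x^2 + (21280/81)x - 58748/243

E_{-1} f = -(8/3)x^4 + (32/3)x^3 - 16x^2 + (32/3)x - 20/3
D f = -(32/3)x^3
E_{-3} f = -(8/3)x^4 + 32x^3 - 144x^2 + 288x - 220
Δ f = -(32/3)x^3 - 16x^2 - (32/3)x - 8/3
E_{4/3} f = -(8/3)x^4 - (128/9)x^3 - (256/9)x^2 - (2048/81)x - 3020/243
D f = -(32/3)x^3
(E_{4/3} + D) f = -(8/3)x^4 - (224/9)x^3 - (256/9)x^2 - (2048/81)x - 3020/243
(E_{-3} + Δ + (E_{4/3} + D)) f = -(16/3)x^4 - (32/9)x^3 - (1696/9)x^2 + (20416/81)x - 57128/243
(E_{-1} + D + (E_{-3} + Δ + (E_{4/3} + D))) f = -8x^4 - (32/9)x^3 - (1840/9)x^2 + (21280/81)x - 58748/243


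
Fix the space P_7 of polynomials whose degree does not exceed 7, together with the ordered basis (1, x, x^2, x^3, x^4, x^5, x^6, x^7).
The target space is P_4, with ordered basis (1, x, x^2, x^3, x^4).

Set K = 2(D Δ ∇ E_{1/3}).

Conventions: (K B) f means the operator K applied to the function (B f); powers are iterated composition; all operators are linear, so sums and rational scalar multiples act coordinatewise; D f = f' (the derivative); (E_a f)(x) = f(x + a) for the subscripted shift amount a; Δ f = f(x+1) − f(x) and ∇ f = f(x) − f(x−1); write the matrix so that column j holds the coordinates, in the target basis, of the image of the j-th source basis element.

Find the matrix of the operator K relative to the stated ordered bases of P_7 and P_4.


the matrix is [[0, 0, 0, 12, 16, 100/3, 440/9, 2156/27]; [0, 0, 0, 0, 48, 80, 200, 3080/9]; [0, 0, 0, 0, 0, 120, 240, 700]; [0, 0, 0, 0, 0, 0, 240, 560]; [0, 0, 0, 0, 0, 0, 0, 420]] (rows listed top to bottom)

image of 1: 0
image of x: 0
image of x^2: 0
image of x^3: 12
image of x^4: 48x + 16
image of x^5: 120x^2 + 80x + 100/3
image of x^6: 240x^3 + 240x^2 + 200x + 440/9
image of x^7: 420x^4 + 560x^3 + 700x^2 + (3080/9)x + 2156/27
each image's coordinates form column j of the matrix


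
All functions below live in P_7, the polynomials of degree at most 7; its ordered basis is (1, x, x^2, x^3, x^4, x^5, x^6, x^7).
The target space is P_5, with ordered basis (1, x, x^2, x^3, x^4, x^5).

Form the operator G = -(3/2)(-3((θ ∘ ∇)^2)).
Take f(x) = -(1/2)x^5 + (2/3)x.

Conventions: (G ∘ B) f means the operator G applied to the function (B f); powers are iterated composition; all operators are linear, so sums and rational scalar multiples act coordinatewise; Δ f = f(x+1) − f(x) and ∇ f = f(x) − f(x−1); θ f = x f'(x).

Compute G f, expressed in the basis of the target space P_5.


∇ f = -(5/2)x^4 + 5x^3 - 5x^2 + (5/2)x + 1/6
θ ∇ f = -10x^4 + 15x^3 - 10x^2 + (5/2)x
∇ (θ ∘ ∇) f = -40x^3 + 105x^2 - 105x + 75/2
θ ∇ (θ ∘ ∇) f = -120x^3 + 210x^2 - 105x
(-3((θ ∘ ∇)^2)) f = 360x^3 - 630x^2 + 315x
(-(3/2)(-3((θ ∘ ∇)^2))) f = -540x^3 + 945x^2 - (945/2)x

the image equals g(x) = -540x^3 + 945x^2 - (945/2)x


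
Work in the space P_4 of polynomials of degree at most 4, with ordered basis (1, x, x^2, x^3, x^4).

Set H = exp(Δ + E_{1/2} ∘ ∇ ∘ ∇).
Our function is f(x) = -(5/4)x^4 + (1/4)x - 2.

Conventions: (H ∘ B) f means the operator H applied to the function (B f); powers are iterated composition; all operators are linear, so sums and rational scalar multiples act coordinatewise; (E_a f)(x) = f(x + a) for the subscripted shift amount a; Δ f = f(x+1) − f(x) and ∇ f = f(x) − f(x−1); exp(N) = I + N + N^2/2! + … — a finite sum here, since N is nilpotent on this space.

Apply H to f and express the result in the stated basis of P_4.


the result is g(x) = -(5/4)x^4 - 5x^3 - 30x^2 - (159/4)x - 227/4

order-1 term: -5x^3 - (45/2)x^2 + 10x - 29/4
order-2 term: -(15/2)x^2 - 45x - 95/4
order-3 term: -5x - 45/2
order-4 term: -5/4
the series for exp(Δ + E_{1/2} ∘ ∇ ∘ ∇) f terminates at order 4
exp(Δ + E_{1/2} ∘ ∇ ∘ ∇) f = -(5/4)x^4 - 5x^3 - 30x^2 - (159/4)x - 227/4


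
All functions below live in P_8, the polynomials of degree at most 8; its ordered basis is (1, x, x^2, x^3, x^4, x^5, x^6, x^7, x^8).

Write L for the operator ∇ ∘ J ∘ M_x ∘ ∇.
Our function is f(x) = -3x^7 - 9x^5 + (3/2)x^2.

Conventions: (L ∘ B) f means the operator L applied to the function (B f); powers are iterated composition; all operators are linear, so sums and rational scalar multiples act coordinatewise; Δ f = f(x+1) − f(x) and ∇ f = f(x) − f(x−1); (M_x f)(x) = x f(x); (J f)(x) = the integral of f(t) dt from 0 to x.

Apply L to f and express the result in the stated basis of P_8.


∇ f = -21x^6 + 63x^5 - 150x^4 + 195x^3 - 153x^2 + 69x - 27/2
M_x ∇ f = -21x^7 + 63x^6 - 150x^5 + 195x^4 - 153x^3 + 69x^2 - (27/2)x
J M_x ∇ f = -(21/8)x^8 + 9x^7 - 25x^6 + 39x^5 - (153/4)x^4 + 23x^3 - (27/4)x^2
∇ J M_x ∇ f = -21x^7 + (273/2)x^6 - 486x^5 + (4275/4)x^4 - 1505x^3 + 1326x^2 - (1329/2)x + 1149/8

the image equals g(x) = -21x^7 + (273/2)x^6 - 486x^5 + (4275/4)x^4 - 1505x^3 + 1326x^2 - (1329/2)x + 1149/8


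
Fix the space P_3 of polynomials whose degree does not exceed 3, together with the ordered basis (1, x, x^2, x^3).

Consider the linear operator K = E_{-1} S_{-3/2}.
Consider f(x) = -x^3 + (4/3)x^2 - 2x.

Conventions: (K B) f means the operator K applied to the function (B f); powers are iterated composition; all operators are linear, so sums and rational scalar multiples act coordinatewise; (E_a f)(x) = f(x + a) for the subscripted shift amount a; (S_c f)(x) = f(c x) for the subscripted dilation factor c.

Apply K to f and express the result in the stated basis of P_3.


S_{-3/2} f = (27/8)x^3 + 3x^2 + 3x
E_{-1} S_{-3/2} f = (27/8)x^3 - (57/8)x^2 + (57/8)x - 27/8

g(x) = (27/8)x^3 - (57/8)x^2 + (57/8)x - 27/8


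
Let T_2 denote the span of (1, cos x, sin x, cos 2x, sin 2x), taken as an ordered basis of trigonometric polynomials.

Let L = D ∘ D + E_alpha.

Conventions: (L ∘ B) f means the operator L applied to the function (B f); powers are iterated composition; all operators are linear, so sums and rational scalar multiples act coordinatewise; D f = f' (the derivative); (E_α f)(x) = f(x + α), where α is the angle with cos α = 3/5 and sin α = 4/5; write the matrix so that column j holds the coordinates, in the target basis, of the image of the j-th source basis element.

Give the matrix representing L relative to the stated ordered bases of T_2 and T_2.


image of 1: 1
image of cos x: -(2/5)cos x - (4/5)sin x
image of sin x: (4/5)cos x - (2/5)sin x
image of cos 2x: -(107/25)cos 2x - (24/25)sin 2x
image of sin 2x: (24/25)cos 2x - (107/25)sin 2x
each image's coordinates form column j of the matrix

the matrix is [[1, 0, 0, 0, 0]; [0, -2/5, 4/5, 0, 0]; [0, -4/5, -2/5, 0, 0]; [0, 0, 0, -107/25, 24/25]; [0, 0, 0, -24/25, -107/25]] (rows listed top to bottom)
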